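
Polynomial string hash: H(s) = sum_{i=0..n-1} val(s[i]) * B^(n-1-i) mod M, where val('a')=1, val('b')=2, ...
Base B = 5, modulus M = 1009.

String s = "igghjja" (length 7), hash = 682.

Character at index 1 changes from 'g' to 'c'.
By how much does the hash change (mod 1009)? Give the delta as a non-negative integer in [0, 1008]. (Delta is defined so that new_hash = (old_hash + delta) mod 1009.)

Delta formula: (val(new) - val(old)) * B^(n-1-k) mod M
  val('c') - val('g') = 3 - 7 = -4
  B^(n-1-k) = 5^5 mod 1009 = 98
  Delta = -4 * 98 mod 1009 = 617

Answer: 617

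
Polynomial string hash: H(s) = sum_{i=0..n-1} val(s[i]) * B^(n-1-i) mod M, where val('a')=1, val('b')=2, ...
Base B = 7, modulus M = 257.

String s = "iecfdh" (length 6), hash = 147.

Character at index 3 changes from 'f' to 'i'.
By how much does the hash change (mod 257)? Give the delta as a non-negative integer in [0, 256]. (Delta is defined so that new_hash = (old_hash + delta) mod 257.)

Delta formula: (val(new) - val(old)) * B^(n-1-k) mod M
  val('i') - val('f') = 9 - 6 = 3
  B^(n-1-k) = 7^2 mod 257 = 49
  Delta = 3 * 49 mod 257 = 147

Answer: 147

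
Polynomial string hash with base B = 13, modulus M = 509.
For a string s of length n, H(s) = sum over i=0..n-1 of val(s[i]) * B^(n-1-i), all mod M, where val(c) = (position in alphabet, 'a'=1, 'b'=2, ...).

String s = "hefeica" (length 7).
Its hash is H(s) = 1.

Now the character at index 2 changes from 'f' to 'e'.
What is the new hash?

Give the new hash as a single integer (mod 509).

val('f') = 6, val('e') = 5
Position k = 2, exponent = n-1-k = 4
B^4 mod M = 13^4 mod 509 = 57
Delta = (5 - 6) * 57 mod 509 = 452
New hash = (1 + 452) mod 509 = 453

Answer: 453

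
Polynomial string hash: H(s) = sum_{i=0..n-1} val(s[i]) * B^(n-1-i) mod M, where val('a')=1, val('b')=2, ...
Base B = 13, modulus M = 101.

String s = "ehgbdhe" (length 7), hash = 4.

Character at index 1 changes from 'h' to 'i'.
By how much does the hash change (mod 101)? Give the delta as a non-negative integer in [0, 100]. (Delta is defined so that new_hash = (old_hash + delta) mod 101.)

Delta formula: (val(new) - val(old)) * B^(n-1-k) mod M
  val('i') - val('h') = 9 - 8 = 1
  B^(n-1-k) = 13^5 mod 101 = 17
  Delta = 1 * 17 mod 101 = 17

Answer: 17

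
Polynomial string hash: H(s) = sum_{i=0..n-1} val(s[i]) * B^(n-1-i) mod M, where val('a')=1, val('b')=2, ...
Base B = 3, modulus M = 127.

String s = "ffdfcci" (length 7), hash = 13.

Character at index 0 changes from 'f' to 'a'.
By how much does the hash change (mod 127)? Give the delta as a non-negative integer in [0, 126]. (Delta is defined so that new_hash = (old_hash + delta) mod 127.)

Answer: 38

Derivation:
Delta formula: (val(new) - val(old)) * B^(n-1-k) mod M
  val('a') - val('f') = 1 - 6 = -5
  B^(n-1-k) = 3^6 mod 127 = 94
  Delta = -5 * 94 mod 127 = 38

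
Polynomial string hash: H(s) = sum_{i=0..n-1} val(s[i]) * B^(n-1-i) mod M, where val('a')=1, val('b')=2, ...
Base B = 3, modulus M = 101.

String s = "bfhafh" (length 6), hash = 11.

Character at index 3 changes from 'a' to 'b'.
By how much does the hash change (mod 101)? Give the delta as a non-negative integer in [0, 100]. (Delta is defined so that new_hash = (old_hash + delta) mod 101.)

Delta formula: (val(new) - val(old)) * B^(n-1-k) mod M
  val('b') - val('a') = 2 - 1 = 1
  B^(n-1-k) = 3^2 mod 101 = 9
  Delta = 1 * 9 mod 101 = 9

Answer: 9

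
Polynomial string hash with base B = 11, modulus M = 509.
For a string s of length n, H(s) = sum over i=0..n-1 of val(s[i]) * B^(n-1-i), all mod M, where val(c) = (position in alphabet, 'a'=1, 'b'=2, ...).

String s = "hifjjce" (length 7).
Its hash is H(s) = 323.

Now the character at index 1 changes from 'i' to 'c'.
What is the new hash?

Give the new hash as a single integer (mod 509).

Answer: 99

Derivation:
val('i') = 9, val('c') = 3
Position k = 1, exponent = n-1-k = 5
B^5 mod M = 11^5 mod 509 = 207
Delta = (3 - 9) * 207 mod 509 = 285
New hash = (323 + 285) mod 509 = 99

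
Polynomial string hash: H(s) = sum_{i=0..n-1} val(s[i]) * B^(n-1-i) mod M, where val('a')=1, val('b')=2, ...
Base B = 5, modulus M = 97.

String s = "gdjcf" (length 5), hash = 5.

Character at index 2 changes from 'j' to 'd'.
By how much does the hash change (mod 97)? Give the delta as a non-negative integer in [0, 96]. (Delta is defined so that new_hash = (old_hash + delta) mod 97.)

Answer: 44

Derivation:
Delta formula: (val(new) - val(old)) * B^(n-1-k) mod M
  val('d') - val('j') = 4 - 10 = -6
  B^(n-1-k) = 5^2 mod 97 = 25
  Delta = -6 * 25 mod 97 = 44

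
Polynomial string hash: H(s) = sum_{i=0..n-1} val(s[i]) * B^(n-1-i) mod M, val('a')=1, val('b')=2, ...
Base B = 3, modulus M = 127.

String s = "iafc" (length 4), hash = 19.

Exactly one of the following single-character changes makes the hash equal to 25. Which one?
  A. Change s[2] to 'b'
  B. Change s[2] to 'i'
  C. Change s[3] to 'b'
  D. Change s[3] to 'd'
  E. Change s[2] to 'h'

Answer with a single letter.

Answer: E

Derivation:
Option A: s[2]='f'->'b', delta=(2-6)*3^1 mod 127 = 115, hash=19+115 mod 127 = 7
Option B: s[2]='f'->'i', delta=(9-6)*3^1 mod 127 = 9, hash=19+9 mod 127 = 28
Option C: s[3]='c'->'b', delta=(2-3)*3^0 mod 127 = 126, hash=19+126 mod 127 = 18
Option D: s[3]='c'->'d', delta=(4-3)*3^0 mod 127 = 1, hash=19+1 mod 127 = 20
Option E: s[2]='f'->'h', delta=(8-6)*3^1 mod 127 = 6, hash=19+6 mod 127 = 25 <-- target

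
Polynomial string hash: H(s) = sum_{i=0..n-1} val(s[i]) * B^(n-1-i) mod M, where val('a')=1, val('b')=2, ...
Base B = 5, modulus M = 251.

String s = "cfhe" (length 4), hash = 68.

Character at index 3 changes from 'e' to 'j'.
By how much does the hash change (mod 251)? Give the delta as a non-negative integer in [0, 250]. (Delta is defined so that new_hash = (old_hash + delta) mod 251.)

Delta formula: (val(new) - val(old)) * B^(n-1-k) mod M
  val('j') - val('e') = 10 - 5 = 5
  B^(n-1-k) = 5^0 mod 251 = 1
  Delta = 5 * 1 mod 251 = 5

Answer: 5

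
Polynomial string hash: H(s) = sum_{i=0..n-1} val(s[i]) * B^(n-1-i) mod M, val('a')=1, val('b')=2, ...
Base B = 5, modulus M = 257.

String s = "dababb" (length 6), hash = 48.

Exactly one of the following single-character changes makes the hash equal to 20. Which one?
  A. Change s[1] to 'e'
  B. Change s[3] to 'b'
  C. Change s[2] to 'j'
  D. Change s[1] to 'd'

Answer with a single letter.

Answer: C

Derivation:
Option A: s[1]='a'->'e', delta=(5-1)*5^4 mod 257 = 187, hash=48+187 mod 257 = 235
Option B: s[3]='a'->'b', delta=(2-1)*5^2 mod 257 = 25, hash=48+25 mod 257 = 73
Option C: s[2]='b'->'j', delta=(10-2)*5^3 mod 257 = 229, hash=48+229 mod 257 = 20 <-- target
Option D: s[1]='a'->'d', delta=(4-1)*5^4 mod 257 = 76, hash=48+76 mod 257 = 124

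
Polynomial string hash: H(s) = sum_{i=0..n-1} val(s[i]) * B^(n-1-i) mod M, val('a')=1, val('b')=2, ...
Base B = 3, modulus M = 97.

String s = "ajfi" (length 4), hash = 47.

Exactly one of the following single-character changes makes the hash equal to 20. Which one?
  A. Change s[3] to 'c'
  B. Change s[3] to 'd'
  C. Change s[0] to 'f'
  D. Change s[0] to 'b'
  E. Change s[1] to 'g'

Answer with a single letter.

Option A: s[3]='i'->'c', delta=(3-9)*3^0 mod 97 = 91, hash=47+91 mod 97 = 41
Option B: s[3]='i'->'d', delta=(4-9)*3^0 mod 97 = 92, hash=47+92 mod 97 = 42
Option C: s[0]='a'->'f', delta=(6-1)*3^3 mod 97 = 38, hash=47+38 mod 97 = 85
Option D: s[0]='a'->'b', delta=(2-1)*3^3 mod 97 = 27, hash=47+27 mod 97 = 74
Option E: s[1]='j'->'g', delta=(7-10)*3^2 mod 97 = 70, hash=47+70 mod 97 = 20 <-- target

Answer: E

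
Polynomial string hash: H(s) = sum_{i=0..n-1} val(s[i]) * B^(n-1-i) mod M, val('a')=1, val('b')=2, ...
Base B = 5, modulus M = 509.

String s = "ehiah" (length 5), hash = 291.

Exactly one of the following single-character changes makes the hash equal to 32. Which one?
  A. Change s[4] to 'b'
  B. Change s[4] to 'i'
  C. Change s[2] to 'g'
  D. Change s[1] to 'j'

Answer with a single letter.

Option A: s[4]='h'->'b', delta=(2-8)*5^0 mod 509 = 503, hash=291+503 mod 509 = 285
Option B: s[4]='h'->'i', delta=(9-8)*5^0 mod 509 = 1, hash=291+1 mod 509 = 292
Option C: s[2]='i'->'g', delta=(7-9)*5^2 mod 509 = 459, hash=291+459 mod 509 = 241
Option D: s[1]='h'->'j', delta=(10-8)*5^3 mod 509 = 250, hash=291+250 mod 509 = 32 <-- target

Answer: D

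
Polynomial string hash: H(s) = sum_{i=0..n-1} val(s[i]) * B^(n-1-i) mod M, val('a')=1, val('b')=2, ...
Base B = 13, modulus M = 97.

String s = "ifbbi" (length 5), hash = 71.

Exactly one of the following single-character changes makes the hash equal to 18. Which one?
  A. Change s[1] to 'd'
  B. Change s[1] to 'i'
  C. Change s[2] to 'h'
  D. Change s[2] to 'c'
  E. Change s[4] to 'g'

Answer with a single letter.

Option A: s[1]='f'->'d', delta=(4-6)*13^3 mod 97 = 68, hash=71+68 mod 97 = 42
Option B: s[1]='f'->'i', delta=(9-6)*13^3 mod 97 = 92, hash=71+92 mod 97 = 66
Option C: s[2]='b'->'h', delta=(8-2)*13^2 mod 97 = 44, hash=71+44 mod 97 = 18 <-- target
Option D: s[2]='b'->'c', delta=(3-2)*13^2 mod 97 = 72, hash=71+72 mod 97 = 46
Option E: s[4]='i'->'g', delta=(7-9)*13^0 mod 97 = 95, hash=71+95 mod 97 = 69

Answer: C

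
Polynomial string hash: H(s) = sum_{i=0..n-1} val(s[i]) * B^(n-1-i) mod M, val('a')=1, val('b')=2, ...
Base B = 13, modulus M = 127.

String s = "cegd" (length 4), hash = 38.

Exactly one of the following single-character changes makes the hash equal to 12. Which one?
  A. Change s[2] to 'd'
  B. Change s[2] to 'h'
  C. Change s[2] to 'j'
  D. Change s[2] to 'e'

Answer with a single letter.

Answer: D

Derivation:
Option A: s[2]='g'->'d', delta=(4-7)*13^1 mod 127 = 88, hash=38+88 mod 127 = 126
Option B: s[2]='g'->'h', delta=(8-7)*13^1 mod 127 = 13, hash=38+13 mod 127 = 51
Option C: s[2]='g'->'j', delta=(10-7)*13^1 mod 127 = 39, hash=38+39 mod 127 = 77
Option D: s[2]='g'->'e', delta=(5-7)*13^1 mod 127 = 101, hash=38+101 mod 127 = 12 <-- target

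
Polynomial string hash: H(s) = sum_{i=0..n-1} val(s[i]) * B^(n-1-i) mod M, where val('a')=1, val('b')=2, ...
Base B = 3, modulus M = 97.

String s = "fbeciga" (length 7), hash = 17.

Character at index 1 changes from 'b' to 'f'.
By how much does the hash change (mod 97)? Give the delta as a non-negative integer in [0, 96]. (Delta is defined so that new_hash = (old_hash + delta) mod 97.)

Answer: 2

Derivation:
Delta formula: (val(new) - val(old)) * B^(n-1-k) mod M
  val('f') - val('b') = 6 - 2 = 4
  B^(n-1-k) = 3^5 mod 97 = 49
  Delta = 4 * 49 mod 97 = 2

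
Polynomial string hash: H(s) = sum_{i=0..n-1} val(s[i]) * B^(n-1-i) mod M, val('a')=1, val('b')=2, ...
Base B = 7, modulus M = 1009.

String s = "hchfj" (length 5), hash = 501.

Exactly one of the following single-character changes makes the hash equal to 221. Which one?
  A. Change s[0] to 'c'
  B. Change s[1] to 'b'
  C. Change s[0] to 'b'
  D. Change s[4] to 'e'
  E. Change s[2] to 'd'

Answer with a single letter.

Answer: C

Derivation:
Option A: s[0]='h'->'c', delta=(3-8)*7^4 mod 1009 = 103, hash=501+103 mod 1009 = 604
Option B: s[1]='c'->'b', delta=(2-3)*7^3 mod 1009 = 666, hash=501+666 mod 1009 = 158
Option C: s[0]='h'->'b', delta=(2-8)*7^4 mod 1009 = 729, hash=501+729 mod 1009 = 221 <-- target
Option D: s[4]='j'->'e', delta=(5-10)*7^0 mod 1009 = 1004, hash=501+1004 mod 1009 = 496
Option E: s[2]='h'->'d', delta=(4-8)*7^2 mod 1009 = 813, hash=501+813 mod 1009 = 305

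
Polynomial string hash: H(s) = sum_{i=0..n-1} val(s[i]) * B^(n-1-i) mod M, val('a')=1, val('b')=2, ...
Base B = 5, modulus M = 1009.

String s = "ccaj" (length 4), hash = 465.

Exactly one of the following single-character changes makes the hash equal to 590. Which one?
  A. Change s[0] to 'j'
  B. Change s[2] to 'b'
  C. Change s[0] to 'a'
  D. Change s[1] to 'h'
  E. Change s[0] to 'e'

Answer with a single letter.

Option A: s[0]='c'->'j', delta=(10-3)*5^3 mod 1009 = 875, hash=465+875 mod 1009 = 331
Option B: s[2]='a'->'b', delta=(2-1)*5^1 mod 1009 = 5, hash=465+5 mod 1009 = 470
Option C: s[0]='c'->'a', delta=(1-3)*5^3 mod 1009 = 759, hash=465+759 mod 1009 = 215
Option D: s[1]='c'->'h', delta=(8-3)*5^2 mod 1009 = 125, hash=465+125 mod 1009 = 590 <-- target
Option E: s[0]='c'->'e', delta=(5-3)*5^3 mod 1009 = 250, hash=465+250 mod 1009 = 715

Answer: D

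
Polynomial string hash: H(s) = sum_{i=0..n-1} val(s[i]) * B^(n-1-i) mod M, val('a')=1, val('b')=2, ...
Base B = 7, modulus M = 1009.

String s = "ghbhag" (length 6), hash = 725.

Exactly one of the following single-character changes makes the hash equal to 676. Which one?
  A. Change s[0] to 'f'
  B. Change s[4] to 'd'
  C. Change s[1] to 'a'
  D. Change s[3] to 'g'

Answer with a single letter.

Answer: D

Derivation:
Option A: s[0]='g'->'f', delta=(6-7)*7^5 mod 1009 = 346, hash=725+346 mod 1009 = 62
Option B: s[4]='a'->'d', delta=(4-1)*7^1 mod 1009 = 21, hash=725+21 mod 1009 = 746
Option C: s[1]='h'->'a', delta=(1-8)*7^4 mod 1009 = 346, hash=725+346 mod 1009 = 62
Option D: s[3]='h'->'g', delta=(7-8)*7^2 mod 1009 = 960, hash=725+960 mod 1009 = 676 <-- target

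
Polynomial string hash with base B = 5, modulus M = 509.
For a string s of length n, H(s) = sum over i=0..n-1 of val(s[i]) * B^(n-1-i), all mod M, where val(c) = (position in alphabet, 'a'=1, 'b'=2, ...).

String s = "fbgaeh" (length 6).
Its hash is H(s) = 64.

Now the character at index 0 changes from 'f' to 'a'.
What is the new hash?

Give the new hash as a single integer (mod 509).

val('f') = 6, val('a') = 1
Position k = 0, exponent = n-1-k = 5
B^5 mod M = 5^5 mod 509 = 71
Delta = (1 - 6) * 71 mod 509 = 154
New hash = (64 + 154) mod 509 = 218

Answer: 218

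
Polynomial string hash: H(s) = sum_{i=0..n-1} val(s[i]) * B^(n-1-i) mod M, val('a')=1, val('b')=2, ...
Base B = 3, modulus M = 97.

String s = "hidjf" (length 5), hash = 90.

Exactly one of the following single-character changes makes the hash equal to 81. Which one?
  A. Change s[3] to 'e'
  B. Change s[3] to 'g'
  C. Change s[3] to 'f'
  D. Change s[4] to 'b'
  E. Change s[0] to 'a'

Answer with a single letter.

Option A: s[3]='j'->'e', delta=(5-10)*3^1 mod 97 = 82, hash=90+82 mod 97 = 75
Option B: s[3]='j'->'g', delta=(7-10)*3^1 mod 97 = 88, hash=90+88 mod 97 = 81 <-- target
Option C: s[3]='j'->'f', delta=(6-10)*3^1 mod 97 = 85, hash=90+85 mod 97 = 78
Option D: s[4]='f'->'b', delta=(2-6)*3^0 mod 97 = 93, hash=90+93 mod 97 = 86
Option E: s[0]='h'->'a', delta=(1-8)*3^4 mod 97 = 15, hash=90+15 mod 97 = 8

Answer: B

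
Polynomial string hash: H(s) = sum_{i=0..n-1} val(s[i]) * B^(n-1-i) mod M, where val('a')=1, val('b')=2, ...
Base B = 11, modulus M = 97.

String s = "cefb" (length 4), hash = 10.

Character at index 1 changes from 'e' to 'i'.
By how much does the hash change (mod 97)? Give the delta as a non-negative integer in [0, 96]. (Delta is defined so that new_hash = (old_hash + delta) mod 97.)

Delta formula: (val(new) - val(old)) * B^(n-1-k) mod M
  val('i') - val('e') = 9 - 5 = 4
  B^(n-1-k) = 11^2 mod 97 = 24
  Delta = 4 * 24 mod 97 = 96

Answer: 96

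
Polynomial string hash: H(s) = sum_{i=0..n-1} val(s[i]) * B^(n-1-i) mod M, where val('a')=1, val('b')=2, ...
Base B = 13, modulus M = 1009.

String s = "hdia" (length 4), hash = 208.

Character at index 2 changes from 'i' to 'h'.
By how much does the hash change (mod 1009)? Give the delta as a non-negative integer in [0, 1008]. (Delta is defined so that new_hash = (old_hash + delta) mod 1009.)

Answer: 996

Derivation:
Delta formula: (val(new) - val(old)) * B^(n-1-k) mod M
  val('h') - val('i') = 8 - 9 = -1
  B^(n-1-k) = 13^1 mod 1009 = 13
  Delta = -1 * 13 mod 1009 = 996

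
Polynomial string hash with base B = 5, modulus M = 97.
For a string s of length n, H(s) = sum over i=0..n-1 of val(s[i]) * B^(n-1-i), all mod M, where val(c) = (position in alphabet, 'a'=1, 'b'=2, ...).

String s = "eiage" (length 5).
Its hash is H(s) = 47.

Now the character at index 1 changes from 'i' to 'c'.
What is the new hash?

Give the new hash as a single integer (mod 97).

Answer: 73

Derivation:
val('i') = 9, val('c') = 3
Position k = 1, exponent = n-1-k = 3
B^3 mod M = 5^3 mod 97 = 28
Delta = (3 - 9) * 28 mod 97 = 26
New hash = (47 + 26) mod 97 = 73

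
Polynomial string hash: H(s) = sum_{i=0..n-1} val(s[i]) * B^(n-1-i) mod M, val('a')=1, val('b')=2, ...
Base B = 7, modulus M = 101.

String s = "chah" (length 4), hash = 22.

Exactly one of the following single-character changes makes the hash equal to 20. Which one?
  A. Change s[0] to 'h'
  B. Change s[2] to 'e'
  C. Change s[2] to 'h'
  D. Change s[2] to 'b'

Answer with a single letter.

Answer: A

Derivation:
Option A: s[0]='c'->'h', delta=(8-3)*7^3 mod 101 = 99, hash=22+99 mod 101 = 20 <-- target
Option B: s[2]='a'->'e', delta=(5-1)*7^1 mod 101 = 28, hash=22+28 mod 101 = 50
Option C: s[2]='a'->'h', delta=(8-1)*7^1 mod 101 = 49, hash=22+49 mod 101 = 71
Option D: s[2]='a'->'b', delta=(2-1)*7^1 mod 101 = 7, hash=22+7 mod 101 = 29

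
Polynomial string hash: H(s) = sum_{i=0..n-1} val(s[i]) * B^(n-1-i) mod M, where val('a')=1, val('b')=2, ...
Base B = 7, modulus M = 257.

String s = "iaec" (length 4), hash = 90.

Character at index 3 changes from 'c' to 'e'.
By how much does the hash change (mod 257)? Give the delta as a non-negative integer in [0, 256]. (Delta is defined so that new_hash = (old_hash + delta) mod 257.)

Delta formula: (val(new) - val(old)) * B^(n-1-k) mod M
  val('e') - val('c') = 5 - 3 = 2
  B^(n-1-k) = 7^0 mod 257 = 1
  Delta = 2 * 1 mod 257 = 2

Answer: 2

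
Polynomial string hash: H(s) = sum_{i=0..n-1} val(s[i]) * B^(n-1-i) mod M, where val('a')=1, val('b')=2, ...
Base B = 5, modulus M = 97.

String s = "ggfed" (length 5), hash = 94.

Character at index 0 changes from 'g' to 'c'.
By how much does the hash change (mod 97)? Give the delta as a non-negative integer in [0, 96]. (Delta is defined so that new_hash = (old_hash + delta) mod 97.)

Answer: 22

Derivation:
Delta formula: (val(new) - val(old)) * B^(n-1-k) mod M
  val('c') - val('g') = 3 - 7 = -4
  B^(n-1-k) = 5^4 mod 97 = 43
  Delta = -4 * 43 mod 97 = 22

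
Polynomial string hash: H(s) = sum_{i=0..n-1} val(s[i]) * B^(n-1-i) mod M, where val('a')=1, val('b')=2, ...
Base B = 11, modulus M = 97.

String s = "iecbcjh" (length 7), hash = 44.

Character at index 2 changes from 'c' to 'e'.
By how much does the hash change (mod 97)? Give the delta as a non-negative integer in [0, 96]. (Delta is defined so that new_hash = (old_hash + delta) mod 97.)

Answer: 85

Derivation:
Delta formula: (val(new) - val(old)) * B^(n-1-k) mod M
  val('e') - val('c') = 5 - 3 = 2
  B^(n-1-k) = 11^4 mod 97 = 91
  Delta = 2 * 91 mod 97 = 85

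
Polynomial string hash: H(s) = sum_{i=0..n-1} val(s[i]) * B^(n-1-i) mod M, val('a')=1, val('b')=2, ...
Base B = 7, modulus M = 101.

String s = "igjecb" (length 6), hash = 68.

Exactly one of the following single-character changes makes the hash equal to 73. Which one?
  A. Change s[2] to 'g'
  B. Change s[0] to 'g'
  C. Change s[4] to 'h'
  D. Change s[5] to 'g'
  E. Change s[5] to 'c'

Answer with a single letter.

Answer: D

Derivation:
Option A: s[2]='j'->'g', delta=(7-10)*7^3 mod 101 = 82, hash=68+82 mod 101 = 49
Option B: s[0]='i'->'g', delta=(7-9)*7^5 mod 101 = 19, hash=68+19 mod 101 = 87
Option C: s[4]='c'->'h', delta=(8-3)*7^1 mod 101 = 35, hash=68+35 mod 101 = 2
Option D: s[5]='b'->'g', delta=(7-2)*7^0 mod 101 = 5, hash=68+5 mod 101 = 73 <-- target
Option E: s[5]='b'->'c', delta=(3-2)*7^0 mod 101 = 1, hash=68+1 mod 101 = 69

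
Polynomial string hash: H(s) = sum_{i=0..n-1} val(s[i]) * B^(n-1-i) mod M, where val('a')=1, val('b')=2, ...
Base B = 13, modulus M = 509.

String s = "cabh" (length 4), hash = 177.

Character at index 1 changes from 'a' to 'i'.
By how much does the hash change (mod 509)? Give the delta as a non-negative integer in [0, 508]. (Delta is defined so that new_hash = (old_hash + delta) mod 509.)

Answer: 334

Derivation:
Delta formula: (val(new) - val(old)) * B^(n-1-k) mod M
  val('i') - val('a') = 9 - 1 = 8
  B^(n-1-k) = 13^2 mod 509 = 169
  Delta = 8 * 169 mod 509 = 334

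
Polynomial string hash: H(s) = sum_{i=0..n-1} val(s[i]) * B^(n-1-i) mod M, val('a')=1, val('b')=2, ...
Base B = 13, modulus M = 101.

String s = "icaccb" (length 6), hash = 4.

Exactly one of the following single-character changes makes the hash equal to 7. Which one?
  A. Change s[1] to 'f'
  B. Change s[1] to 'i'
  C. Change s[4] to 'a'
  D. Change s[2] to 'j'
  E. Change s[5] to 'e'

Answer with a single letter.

Answer: E

Derivation:
Option A: s[1]='c'->'f', delta=(6-3)*13^4 mod 101 = 35, hash=4+35 mod 101 = 39
Option B: s[1]='c'->'i', delta=(9-3)*13^4 mod 101 = 70, hash=4+70 mod 101 = 74
Option C: s[4]='c'->'a', delta=(1-3)*13^1 mod 101 = 75, hash=4+75 mod 101 = 79
Option D: s[2]='a'->'j', delta=(10-1)*13^3 mod 101 = 78, hash=4+78 mod 101 = 82
Option E: s[5]='b'->'e', delta=(5-2)*13^0 mod 101 = 3, hash=4+3 mod 101 = 7 <-- target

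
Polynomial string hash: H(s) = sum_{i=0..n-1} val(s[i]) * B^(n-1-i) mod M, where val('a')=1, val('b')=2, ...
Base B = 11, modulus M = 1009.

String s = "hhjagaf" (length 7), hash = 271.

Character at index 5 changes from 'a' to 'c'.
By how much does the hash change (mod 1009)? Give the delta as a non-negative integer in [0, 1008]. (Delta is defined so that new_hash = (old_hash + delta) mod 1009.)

Answer: 22

Derivation:
Delta formula: (val(new) - val(old)) * B^(n-1-k) mod M
  val('c') - val('a') = 3 - 1 = 2
  B^(n-1-k) = 11^1 mod 1009 = 11
  Delta = 2 * 11 mod 1009 = 22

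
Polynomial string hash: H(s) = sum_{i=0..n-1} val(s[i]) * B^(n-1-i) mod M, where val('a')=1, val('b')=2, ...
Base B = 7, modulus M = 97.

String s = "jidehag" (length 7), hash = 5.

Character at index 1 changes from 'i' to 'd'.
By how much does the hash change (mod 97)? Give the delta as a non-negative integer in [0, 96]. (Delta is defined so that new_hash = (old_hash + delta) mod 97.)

Answer: 64

Derivation:
Delta formula: (val(new) - val(old)) * B^(n-1-k) mod M
  val('d') - val('i') = 4 - 9 = -5
  B^(n-1-k) = 7^5 mod 97 = 26
  Delta = -5 * 26 mod 97 = 64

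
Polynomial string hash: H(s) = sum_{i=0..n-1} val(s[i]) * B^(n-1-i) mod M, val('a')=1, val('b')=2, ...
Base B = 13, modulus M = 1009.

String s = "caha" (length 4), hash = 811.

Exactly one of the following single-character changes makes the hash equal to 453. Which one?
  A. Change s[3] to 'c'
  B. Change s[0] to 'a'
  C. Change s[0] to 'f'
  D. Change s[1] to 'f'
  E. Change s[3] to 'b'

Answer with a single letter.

Answer: B

Derivation:
Option A: s[3]='a'->'c', delta=(3-1)*13^0 mod 1009 = 2, hash=811+2 mod 1009 = 813
Option B: s[0]='c'->'a', delta=(1-3)*13^3 mod 1009 = 651, hash=811+651 mod 1009 = 453 <-- target
Option C: s[0]='c'->'f', delta=(6-3)*13^3 mod 1009 = 537, hash=811+537 mod 1009 = 339
Option D: s[1]='a'->'f', delta=(6-1)*13^2 mod 1009 = 845, hash=811+845 mod 1009 = 647
Option E: s[3]='a'->'b', delta=(2-1)*13^0 mod 1009 = 1, hash=811+1 mod 1009 = 812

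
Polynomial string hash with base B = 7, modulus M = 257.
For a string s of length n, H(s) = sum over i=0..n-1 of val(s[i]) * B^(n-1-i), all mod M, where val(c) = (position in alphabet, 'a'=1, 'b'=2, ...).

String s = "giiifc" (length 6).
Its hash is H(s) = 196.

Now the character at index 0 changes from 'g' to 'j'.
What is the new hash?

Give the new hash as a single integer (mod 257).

Answer: 245

Derivation:
val('g') = 7, val('j') = 10
Position k = 0, exponent = n-1-k = 5
B^5 mod M = 7^5 mod 257 = 102
Delta = (10 - 7) * 102 mod 257 = 49
New hash = (196 + 49) mod 257 = 245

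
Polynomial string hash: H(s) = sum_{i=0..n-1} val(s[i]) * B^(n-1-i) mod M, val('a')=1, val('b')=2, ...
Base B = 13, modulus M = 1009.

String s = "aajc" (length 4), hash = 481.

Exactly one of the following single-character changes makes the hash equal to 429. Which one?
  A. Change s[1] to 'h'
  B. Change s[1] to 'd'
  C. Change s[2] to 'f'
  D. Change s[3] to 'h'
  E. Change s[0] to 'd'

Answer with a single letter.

Answer: C

Derivation:
Option A: s[1]='a'->'h', delta=(8-1)*13^2 mod 1009 = 174, hash=481+174 mod 1009 = 655
Option B: s[1]='a'->'d', delta=(4-1)*13^2 mod 1009 = 507, hash=481+507 mod 1009 = 988
Option C: s[2]='j'->'f', delta=(6-10)*13^1 mod 1009 = 957, hash=481+957 mod 1009 = 429 <-- target
Option D: s[3]='c'->'h', delta=(8-3)*13^0 mod 1009 = 5, hash=481+5 mod 1009 = 486
Option E: s[0]='a'->'d', delta=(4-1)*13^3 mod 1009 = 537, hash=481+537 mod 1009 = 9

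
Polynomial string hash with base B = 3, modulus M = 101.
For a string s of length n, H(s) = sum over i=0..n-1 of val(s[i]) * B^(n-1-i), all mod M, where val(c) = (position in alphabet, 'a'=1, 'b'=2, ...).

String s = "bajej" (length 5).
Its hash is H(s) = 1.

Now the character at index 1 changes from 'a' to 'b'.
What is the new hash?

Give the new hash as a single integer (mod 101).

val('a') = 1, val('b') = 2
Position k = 1, exponent = n-1-k = 3
B^3 mod M = 3^3 mod 101 = 27
Delta = (2 - 1) * 27 mod 101 = 27
New hash = (1 + 27) mod 101 = 28

Answer: 28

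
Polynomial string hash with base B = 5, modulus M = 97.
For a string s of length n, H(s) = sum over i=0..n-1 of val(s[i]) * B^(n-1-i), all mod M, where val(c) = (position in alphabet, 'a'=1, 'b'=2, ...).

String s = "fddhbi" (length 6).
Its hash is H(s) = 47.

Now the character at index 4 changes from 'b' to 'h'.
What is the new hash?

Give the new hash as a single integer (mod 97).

Answer: 77

Derivation:
val('b') = 2, val('h') = 8
Position k = 4, exponent = n-1-k = 1
B^1 mod M = 5^1 mod 97 = 5
Delta = (8 - 2) * 5 mod 97 = 30
New hash = (47 + 30) mod 97 = 77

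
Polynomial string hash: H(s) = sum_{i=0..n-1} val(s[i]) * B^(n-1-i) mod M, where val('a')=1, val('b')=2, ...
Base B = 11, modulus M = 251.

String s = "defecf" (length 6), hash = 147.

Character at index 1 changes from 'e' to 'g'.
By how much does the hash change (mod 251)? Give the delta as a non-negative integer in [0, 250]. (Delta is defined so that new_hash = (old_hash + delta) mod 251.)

Delta formula: (val(new) - val(old)) * B^(n-1-k) mod M
  val('g') - val('e') = 7 - 5 = 2
  B^(n-1-k) = 11^4 mod 251 = 83
  Delta = 2 * 83 mod 251 = 166

Answer: 166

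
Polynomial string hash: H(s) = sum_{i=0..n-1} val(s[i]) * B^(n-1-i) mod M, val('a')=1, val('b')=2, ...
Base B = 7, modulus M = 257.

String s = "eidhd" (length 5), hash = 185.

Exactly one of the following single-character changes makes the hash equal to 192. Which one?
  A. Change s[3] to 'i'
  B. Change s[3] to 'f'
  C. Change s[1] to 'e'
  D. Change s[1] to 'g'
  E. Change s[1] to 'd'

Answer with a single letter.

Option A: s[3]='h'->'i', delta=(9-8)*7^1 mod 257 = 7, hash=185+7 mod 257 = 192 <-- target
Option B: s[3]='h'->'f', delta=(6-8)*7^1 mod 257 = 243, hash=185+243 mod 257 = 171
Option C: s[1]='i'->'e', delta=(5-9)*7^3 mod 257 = 170, hash=185+170 mod 257 = 98
Option D: s[1]='i'->'g', delta=(7-9)*7^3 mod 257 = 85, hash=185+85 mod 257 = 13
Option E: s[1]='i'->'d', delta=(4-9)*7^3 mod 257 = 84, hash=185+84 mod 257 = 12

Answer: A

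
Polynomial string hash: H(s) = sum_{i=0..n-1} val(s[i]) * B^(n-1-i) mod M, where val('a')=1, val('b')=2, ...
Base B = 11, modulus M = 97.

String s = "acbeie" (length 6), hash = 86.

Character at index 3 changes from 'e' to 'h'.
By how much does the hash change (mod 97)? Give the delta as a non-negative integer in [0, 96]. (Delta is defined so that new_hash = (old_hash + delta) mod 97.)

Answer: 72

Derivation:
Delta formula: (val(new) - val(old)) * B^(n-1-k) mod M
  val('h') - val('e') = 8 - 5 = 3
  B^(n-1-k) = 11^2 mod 97 = 24
  Delta = 3 * 24 mod 97 = 72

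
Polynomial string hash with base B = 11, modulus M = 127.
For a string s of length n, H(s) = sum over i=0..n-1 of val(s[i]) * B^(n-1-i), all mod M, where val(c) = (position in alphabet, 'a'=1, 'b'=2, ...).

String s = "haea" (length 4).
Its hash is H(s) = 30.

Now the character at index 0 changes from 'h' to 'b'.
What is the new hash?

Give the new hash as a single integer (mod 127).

val('h') = 8, val('b') = 2
Position k = 0, exponent = n-1-k = 3
B^3 mod M = 11^3 mod 127 = 61
Delta = (2 - 8) * 61 mod 127 = 15
New hash = (30 + 15) mod 127 = 45

Answer: 45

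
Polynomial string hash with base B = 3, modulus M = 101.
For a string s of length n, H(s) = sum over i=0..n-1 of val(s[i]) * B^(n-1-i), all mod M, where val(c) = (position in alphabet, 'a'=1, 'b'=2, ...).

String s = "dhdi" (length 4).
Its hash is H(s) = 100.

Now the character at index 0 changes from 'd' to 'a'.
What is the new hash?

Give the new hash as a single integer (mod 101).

val('d') = 4, val('a') = 1
Position k = 0, exponent = n-1-k = 3
B^3 mod M = 3^3 mod 101 = 27
Delta = (1 - 4) * 27 mod 101 = 20
New hash = (100 + 20) mod 101 = 19

Answer: 19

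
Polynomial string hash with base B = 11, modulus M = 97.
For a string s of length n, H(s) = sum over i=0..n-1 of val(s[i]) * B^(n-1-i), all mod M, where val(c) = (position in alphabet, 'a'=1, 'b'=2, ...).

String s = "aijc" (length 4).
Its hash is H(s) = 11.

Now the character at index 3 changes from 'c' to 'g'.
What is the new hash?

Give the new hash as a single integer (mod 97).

Answer: 15

Derivation:
val('c') = 3, val('g') = 7
Position k = 3, exponent = n-1-k = 0
B^0 mod M = 11^0 mod 97 = 1
Delta = (7 - 3) * 1 mod 97 = 4
New hash = (11 + 4) mod 97 = 15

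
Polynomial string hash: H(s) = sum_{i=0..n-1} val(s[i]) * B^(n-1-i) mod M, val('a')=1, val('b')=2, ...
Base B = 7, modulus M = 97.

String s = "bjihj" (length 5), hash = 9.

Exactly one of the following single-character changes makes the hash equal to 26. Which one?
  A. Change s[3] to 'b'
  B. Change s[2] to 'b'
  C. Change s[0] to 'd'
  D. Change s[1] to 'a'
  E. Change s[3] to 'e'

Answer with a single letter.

Answer: D

Derivation:
Option A: s[3]='h'->'b', delta=(2-8)*7^1 mod 97 = 55, hash=9+55 mod 97 = 64
Option B: s[2]='i'->'b', delta=(2-9)*7^2 mod 97 = 45, hash=9+45 mod 97 = 54
Option C: s[0]='b'->'d', delta=(4-2)*7^4 mod 97 = 49, hash=9+49 mod 97 = 58
Option D: s[1]='j'->'a', delta=(1-10)*7^3 mod 97 = 17, hash=9+17 mod 97 = 26 <-- target
Option E: s[3]='h'->'e', delta=(5-8)*7^1 mod 97 = 76, hash=9+76 mod 97 = 85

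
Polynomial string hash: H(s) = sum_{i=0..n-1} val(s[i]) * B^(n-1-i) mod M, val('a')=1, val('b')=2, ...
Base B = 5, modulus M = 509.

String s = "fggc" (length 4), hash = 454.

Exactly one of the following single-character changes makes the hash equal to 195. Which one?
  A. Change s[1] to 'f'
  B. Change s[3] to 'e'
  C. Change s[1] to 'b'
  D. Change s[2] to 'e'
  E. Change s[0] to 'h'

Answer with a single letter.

Answer: E

Derivation:
Option A: s[1]='g'->'f', delta=(6-7)*5^2 mod 509 = 484, hash=454+484 mod 509 = 429
Option B: s[3]='c'->'e', delta=(5-3)*5^0 mod 509 = 2, hash=454+2 mod 509 = 456
Option C: s[1]='g'->'b', delta=(2-7)*5^2 mod 509 = 384, hash=454+384 mod 509 = 329
Option D: s[2]='g'->'e', delta=(5-7)*5^1 mod 509 = 499, hash=454+499 mod 509 = 444
Option E: s[0]='f'->'h', delta=(8-6)*5^3 mod 509 = 250, hash=454+250 mod 509 = 195 <-- target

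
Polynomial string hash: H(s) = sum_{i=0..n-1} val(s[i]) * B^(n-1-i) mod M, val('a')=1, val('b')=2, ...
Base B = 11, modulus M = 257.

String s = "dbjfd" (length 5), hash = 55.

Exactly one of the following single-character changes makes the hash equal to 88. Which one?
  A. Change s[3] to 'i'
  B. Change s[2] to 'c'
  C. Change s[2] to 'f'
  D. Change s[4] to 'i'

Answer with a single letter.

Option A: s[3]='f'->'i', delta=(9-6)*11^1 mod 257 = 33, hash=55+33 mod 257 = 88 <-- target
Option B: s[2]='j'->'c', delta=(3-10)*11^2 mod 257 = 181, hash=55+181 mod 257 = 236
Option C: s[2]='j'->'f', delta=(6-10)*11^2 mod 257 = 30, hash=55+30 mod 257 = 85
Option D: s[4]='d'->'i', delta=(9-4)*11^0 mod 257 = 5, hash=55+5 mod 257 = 60

Answer: A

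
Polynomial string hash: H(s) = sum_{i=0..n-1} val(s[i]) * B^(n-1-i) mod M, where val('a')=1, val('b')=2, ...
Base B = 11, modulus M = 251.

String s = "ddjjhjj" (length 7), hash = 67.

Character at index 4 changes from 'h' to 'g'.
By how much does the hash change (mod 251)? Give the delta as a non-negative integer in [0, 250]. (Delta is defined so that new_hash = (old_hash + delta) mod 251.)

Delta formula: (val(new) - val(old)) * B^(n-1-k) mod M
  val('g') - val('h') = 7 - 8 = -1
  B^(n-1-k) = 11^2 mod 251 = 121
  Delta = -1 * 121 mod 251 = 130

Answer: 130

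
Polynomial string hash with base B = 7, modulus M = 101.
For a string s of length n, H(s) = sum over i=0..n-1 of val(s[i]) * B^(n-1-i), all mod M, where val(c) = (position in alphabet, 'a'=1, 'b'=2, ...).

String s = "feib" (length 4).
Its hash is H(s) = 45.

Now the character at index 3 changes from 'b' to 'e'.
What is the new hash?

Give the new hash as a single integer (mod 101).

val('b') = 2, val('e') = 5
Position k = 3, exponent = n-1-k = 0
B^0 mod M = 7^0 mod 101 = 1
Delta = (5 - 2) * 1 mod 101 = 3
New hash = (45 + 3) mod 101 = 48

Answer: 48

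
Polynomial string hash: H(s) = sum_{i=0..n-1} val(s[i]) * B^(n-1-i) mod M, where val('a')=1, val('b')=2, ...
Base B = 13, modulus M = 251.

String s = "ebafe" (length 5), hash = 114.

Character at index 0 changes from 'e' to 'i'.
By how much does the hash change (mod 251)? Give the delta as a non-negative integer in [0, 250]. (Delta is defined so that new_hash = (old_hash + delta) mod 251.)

Delta formula: (val(new) - val(old)) * B^(n-1-k) mod M
  val('i') - val('e') = 9 - 5 = 4
  B^(n-1-k) = 13^4 mod 251 = 198
  Delta = 4 * 198 mod 251 = 39

Answer: 39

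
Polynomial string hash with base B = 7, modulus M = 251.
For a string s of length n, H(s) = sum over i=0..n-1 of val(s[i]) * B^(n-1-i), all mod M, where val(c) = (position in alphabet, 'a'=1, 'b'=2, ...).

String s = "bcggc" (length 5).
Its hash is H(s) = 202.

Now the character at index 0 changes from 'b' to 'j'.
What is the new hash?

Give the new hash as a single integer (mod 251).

Answer: 83

Derivation:
val('b') = 2, val('j') = 10
Position k = 0, exponent = n-1-k = 4
B^4 mod M = 7^4 mod 251 = 142
Delta = (10 - 2) * 142 mod 251 = 132
New hash = (202 + 132) mod 251 = 83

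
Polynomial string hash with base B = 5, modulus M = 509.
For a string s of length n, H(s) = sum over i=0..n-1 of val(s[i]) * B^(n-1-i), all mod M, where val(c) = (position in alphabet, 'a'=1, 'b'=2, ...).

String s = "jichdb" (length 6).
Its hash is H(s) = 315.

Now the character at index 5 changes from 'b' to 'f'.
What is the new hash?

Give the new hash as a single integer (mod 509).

val('b') = 2, val('f') = 6
Position k = 5, exponent = n-1-k = 0
B^0 mod M = 5^0 mod 509 = 1
Delta = (6 - 2) * 1 mod 509 = 4
New hash = (315 + 4) mod 509 = 319

Answer: 319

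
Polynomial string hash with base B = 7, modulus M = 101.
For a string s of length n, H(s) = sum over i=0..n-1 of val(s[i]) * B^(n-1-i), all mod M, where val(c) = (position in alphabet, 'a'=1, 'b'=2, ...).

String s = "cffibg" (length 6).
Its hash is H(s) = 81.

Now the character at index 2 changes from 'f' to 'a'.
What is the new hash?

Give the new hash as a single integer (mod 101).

val('f') = 6, val('a') = 1
Position k = 2, exponent = n-1-k = 3
B^3 mod M = 7^3 mod 101 = 40
Delta = (1 - 6) * 40 mod 101 = 2
New hash = (81 + 2) mod 101 = 83

Answer: 83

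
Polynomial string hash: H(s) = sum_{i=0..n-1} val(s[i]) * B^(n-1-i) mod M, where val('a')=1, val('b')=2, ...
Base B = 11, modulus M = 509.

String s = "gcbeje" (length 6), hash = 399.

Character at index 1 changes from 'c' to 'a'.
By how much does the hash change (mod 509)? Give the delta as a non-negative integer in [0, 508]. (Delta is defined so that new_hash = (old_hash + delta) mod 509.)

Delta formula: (val(new) - val(old)) * B^(n-1-k) mod M
  val('a') - val('c') = 1 - 3 = -2
  B^(n-1-k) = 11^4 mod 509 = 389
  Delta = -2 * 389 mod 509 = 240

Answer: 240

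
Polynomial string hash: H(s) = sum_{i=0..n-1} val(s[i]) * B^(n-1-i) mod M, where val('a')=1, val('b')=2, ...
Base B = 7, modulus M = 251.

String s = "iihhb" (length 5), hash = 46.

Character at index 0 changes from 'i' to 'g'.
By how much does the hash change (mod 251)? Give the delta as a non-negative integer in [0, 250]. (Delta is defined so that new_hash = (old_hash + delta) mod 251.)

Answer: 218

Derivation:
Delta formula: (val(new) - val(old)) * B^(n-1-k) mod M
  val('g') - val('i') = 7 - 9 = -2
  B^(n-1-k) = 7^4 mod 251 = 142
  Delta = -2 * 142 mod 251 = 218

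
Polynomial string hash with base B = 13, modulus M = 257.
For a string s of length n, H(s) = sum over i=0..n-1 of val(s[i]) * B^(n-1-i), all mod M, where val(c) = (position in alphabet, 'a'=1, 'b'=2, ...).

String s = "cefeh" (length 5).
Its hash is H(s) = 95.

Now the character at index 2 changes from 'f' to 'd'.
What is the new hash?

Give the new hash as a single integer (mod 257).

Answer: 14

Derivation:
val('f') = 6, val('d') = 4
Position k = 2, exponent = n-1-k = 2
B^2 mod M = 13^2 mod 257 = 169
Delta = (4 - 6) * 169 mod 257 = 176
New hash = (95 + 176) mod 257 = 14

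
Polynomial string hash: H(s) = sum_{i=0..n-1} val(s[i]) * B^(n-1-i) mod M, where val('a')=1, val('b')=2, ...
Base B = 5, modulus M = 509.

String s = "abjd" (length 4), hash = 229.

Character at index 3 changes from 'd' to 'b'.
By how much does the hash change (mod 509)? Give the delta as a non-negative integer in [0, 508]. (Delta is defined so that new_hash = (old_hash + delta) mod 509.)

Answer: 507

Derivation:
Delta formula: (val(new) - val(old)) * B^(n-1-k) mod M
  val('b') - val('d') = 2 - 4 = -2
  B^(n-1-k) = 5^0 mod 509 = 1
  Delta = -2 * 1 mod 509 = 507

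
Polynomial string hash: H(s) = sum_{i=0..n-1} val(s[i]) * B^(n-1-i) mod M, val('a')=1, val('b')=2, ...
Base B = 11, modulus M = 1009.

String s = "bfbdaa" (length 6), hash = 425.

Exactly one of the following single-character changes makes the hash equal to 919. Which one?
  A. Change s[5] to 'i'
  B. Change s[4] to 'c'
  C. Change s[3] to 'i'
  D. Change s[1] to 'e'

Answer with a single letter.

Answer: D

Derivation:
Option A: s[5]='a'->'i', delta=(9-1)*11^0 mod 1009 = 8, hash=425+8 mod 1009 = 433
Option B: s[4]='a'->'c', delta=(3-1)*11^1 mod 1009 = 22, hash=425+22 mod 1009 = 447
Option C: s[3]='d'->'i', delta=(9-4)*11^2 mod 1009 = 605, hash=425+605 mod 1009 = 21
Option D: s[1]='f'->'e', delta=(5-6)*11^4 mod 1009 = 494, hash=425+494 mod 1009 = 919 <-- target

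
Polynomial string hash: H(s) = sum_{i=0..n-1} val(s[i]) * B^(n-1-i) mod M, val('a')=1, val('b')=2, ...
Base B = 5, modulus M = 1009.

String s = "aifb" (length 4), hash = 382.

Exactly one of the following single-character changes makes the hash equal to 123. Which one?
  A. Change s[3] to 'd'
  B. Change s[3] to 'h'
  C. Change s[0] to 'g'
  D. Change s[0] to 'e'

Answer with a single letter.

Option A: s[3]='b'->'d', delta=(4-2)*5^0 mod 1009 = 2, hash=382+2 mod 1009 = 384
Option B: s[3]='b'->'h', delta=(8-2)*5^0 mod 1009 = 6, hash=382+6 mod 1009 = 388
Option C: s[0]='a'->'g', delta=(7-1)*5^3 mod 1009 = 750, hash=382+750 mod 1009 = 123 <-- target
Option D: s[0]='a'->'e', delta=(5-1)*5^3 mod 1009 = 500, hash=382+500 mod 1009 = 882

Answer: C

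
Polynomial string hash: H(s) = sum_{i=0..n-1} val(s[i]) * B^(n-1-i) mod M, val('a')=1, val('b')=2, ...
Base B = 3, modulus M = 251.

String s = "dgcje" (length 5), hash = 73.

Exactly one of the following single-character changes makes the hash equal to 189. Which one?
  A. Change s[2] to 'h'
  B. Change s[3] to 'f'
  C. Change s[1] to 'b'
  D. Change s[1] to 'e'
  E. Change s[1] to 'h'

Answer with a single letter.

Answer: C

Derivation:
Option A: s[2]='c'->'h', delta=(8-3)*3^2 mod 251 = 45, hash=73+45 mod 251 = 118
Option B: s[3]='j'->'f', delta=(6-10)*3^1 mod 251 = 239, hash=73+239 mod 251 = 61
Option C: s[1]='g'->'b', delta=(2-7)*3^3 mod 251 = 116, hash=73+116 mod 251 = 189 <-- target
Option D: s[1]='g'->'e', delta=(5-7)*3^3 mod 251 = 197, hash=73+197 mod 251 = 19
Option E: s[1]='g'->'h', delta=(8-7)*3^3 mod 251 = 27, hash=73+27 mod 251 = 100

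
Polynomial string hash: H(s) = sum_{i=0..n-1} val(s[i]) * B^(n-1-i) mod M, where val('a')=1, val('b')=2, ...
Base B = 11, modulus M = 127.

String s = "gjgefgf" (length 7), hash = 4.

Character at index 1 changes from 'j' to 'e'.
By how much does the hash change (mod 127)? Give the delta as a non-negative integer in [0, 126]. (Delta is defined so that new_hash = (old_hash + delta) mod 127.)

Answer: 52

Derivation:
Delta formula: (val(new) - val(old)) * B^(n-1-k) mod M
  val('e') - val('j') = 5 - 10 = -5
  B^(n-1-k) = 11^5 mod 127 = 15
  Delta = -5 * 15 mod 127 = 52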